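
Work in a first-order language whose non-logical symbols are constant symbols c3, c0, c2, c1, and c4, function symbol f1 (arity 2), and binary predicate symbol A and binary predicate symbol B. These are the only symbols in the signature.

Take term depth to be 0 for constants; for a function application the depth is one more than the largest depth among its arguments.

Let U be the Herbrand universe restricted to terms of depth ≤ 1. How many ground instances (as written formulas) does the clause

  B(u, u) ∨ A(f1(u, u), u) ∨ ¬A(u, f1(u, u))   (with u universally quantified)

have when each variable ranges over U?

30

Ground terms of depth ≤ 1:
  Let N_k count ground terms of depth at most k. Each non-constant term of depth ≤ k is some function symbol applied to depth-≤(k−1) arguments, giving N_k = 5 + N_{k-1}^2.
  N_0 = 5
  N_1 = 5 + 5^2 = 30
So there are 30 ground terms available for substitution.
There is 1 variable to instantiate (u),  occurring in at least one literal, so different choices give different ground instances.
Number of ground instances = 30.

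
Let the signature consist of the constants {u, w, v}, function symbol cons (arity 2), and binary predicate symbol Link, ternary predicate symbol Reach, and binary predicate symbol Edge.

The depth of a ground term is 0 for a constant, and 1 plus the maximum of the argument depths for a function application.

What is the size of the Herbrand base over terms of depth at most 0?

First count ground terms of depth ≤ 0.
Let N_k = |{terms of depth ≤ k}|. Then N_0 = 3 and N_k = 3 + N_{k-1}^2 for k ≥ 1 (one summand per function symbol, arity giving the exponent).
N_0 = 3
Explicitly: u, w, v.
So |H| = 3.
For each predicate symbol, the number of ground atoms is |H| raised to its arity; summing:
  Link: 3^2 = 9;  Reach: 3^3 = 27;  Edge: 3^2 = 9
Total ground atoms: 9 + 27 + 9 = 45.

45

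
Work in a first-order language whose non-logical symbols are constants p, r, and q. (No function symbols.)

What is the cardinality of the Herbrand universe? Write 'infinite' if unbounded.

3

There are no function symbols, so every ground term is one of the 3 constants.
The Herbrand universe is {p, r, q}, which is finite with 3 elements.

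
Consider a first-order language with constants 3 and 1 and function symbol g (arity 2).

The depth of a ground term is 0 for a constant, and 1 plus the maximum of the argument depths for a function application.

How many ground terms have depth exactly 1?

Write N_k for the number of ground terms of depth ≤ k. A term of depth ≤ k is either a constant or a function symbol applied to arguments of depth ≤ k−1, so N_k = 2 + N_{k-1}^2.
N_0 = 2
N_1 = 2 + 2^2 = 6
Terms of depth exactly 1: N_1 − N_0 = 6 − 2 = 4.

4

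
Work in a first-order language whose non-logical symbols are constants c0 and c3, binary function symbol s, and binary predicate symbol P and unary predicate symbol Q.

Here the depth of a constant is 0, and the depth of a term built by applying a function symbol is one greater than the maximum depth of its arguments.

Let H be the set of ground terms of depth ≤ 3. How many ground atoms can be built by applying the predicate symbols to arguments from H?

2092362

First count ground terms of depth ≤ 3.
Write N_k for the number of ground terms of depth ≤ k. A term of depth ≤ k is either a constant or a function symbol applied to arguments of depth ≤ k−1, so N_k = 2 + N_{k-1}^2.
N_0 = 2
N_1 = 2 + 2^2 = 6
N_2 = 2 + 6^2 = 38
N_3 = 2 + 38^2 = 1446
So |H| = 1446.
Ground atoms are formed by filling each argument slot of a predicate with a term from H, so an r-ary predicate gives |H|^r atoms:
  P: 1446^2 = 2090916;  Q: 1446
Total ground atoms: 2090916 + 1446 = 2092362.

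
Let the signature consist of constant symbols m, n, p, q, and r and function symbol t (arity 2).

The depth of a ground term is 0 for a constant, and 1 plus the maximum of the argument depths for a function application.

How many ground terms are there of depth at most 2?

Let N_k = |{terms of depth ≤ k}|. Then N_0 = 5 and N_k = 5 + N_{k-1}^2 for k ≥ 1 (one summand per function symbol, arity giving the exponent).
N_0 = 5
N_1 = 5 + 5^2 = 30
N_2 = 5 + 30^2 = 905

905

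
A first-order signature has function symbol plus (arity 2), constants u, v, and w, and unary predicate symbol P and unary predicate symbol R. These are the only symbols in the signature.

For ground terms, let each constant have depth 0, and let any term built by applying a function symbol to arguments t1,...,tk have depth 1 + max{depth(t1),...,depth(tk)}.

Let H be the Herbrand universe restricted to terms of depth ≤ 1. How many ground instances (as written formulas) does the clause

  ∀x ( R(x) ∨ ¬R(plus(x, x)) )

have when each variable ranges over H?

Ground terms of depth ≤ 1:
  Let N_k = |{terms of depth ≤ k}|. Then N_0 = 3 and N_k = 3 + N_{k-1}^2 for k ≥ 1 (one summand per function symbol, arity giving the exponent).
  N_0 = 3
  N_1 = 3 + 3^2 = 12
  Explicitly: u, v, w, plus(u, u), plus(u, v), plus(u, w), plus(v, u), plus(v, v), plus(v, w), plus(w, u), plus(w, v), plus(w, w).
So there are 12 ground terms available for substitution.
The clause has 1 distinct variable (x), which appears in the body. In the free term algebra distinct substitutions yield syntactically distinct ground instances.
Number of ground instances = 12.

12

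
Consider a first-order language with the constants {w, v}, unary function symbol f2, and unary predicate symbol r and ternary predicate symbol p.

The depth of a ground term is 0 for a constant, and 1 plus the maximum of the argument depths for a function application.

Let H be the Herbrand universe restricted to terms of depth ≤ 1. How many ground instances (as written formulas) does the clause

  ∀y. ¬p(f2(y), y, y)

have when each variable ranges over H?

4

Ground terms of depth ≤ 1:
  Let N_k = |{terms of depth ≤ k}|. Then N_0 = 2 and N_k = 2 + N_{k-1} for k ≥ 1 (one summand per function symbol, arity giving the exponent).
  N_0 = 2
  N_1 = 2 + 2 = 4
So there are 4 ground terms available for substitution.
The body mentions the single quantified variable y; since ground terms form a free algebra, no two substitutions collapse to the same formula.
Number of ground instances = 4.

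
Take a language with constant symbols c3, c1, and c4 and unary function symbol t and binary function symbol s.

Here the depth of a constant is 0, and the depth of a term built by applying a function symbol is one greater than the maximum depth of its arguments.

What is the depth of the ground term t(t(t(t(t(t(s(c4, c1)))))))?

7

depth(s(c4, c1)) = 1 + max(0, 0) = 1
depth(t(s(c4, c1))) = 1 + depth(s(c4, c1)) = 1 + 1 = 2
depth(t(t(s(c4, c1)))) = 1 + depth(t(s(c4, c1))) = 1 + 2 = 3
depth(t(t(t(s(c4, c1))))) = 1 + depth(t(t(s(c4, c1)))) = 1 + 3 = 4
depth(t(t(t(t(s(c4, c1)))))) = 1 + depth(t(t(t(s(c4, c1))))) = 1 + 4 = 5
depth(t(t(t(t(t(s(c4, c1))))))) = 1 + depth(t(t(t(t(s(c4, c1)))))) = 1 + 5 = 6
depth(t(t(t(t(t(t(s(c4, c1)))))))) = 1 + depth(t(t(t(t(t(s(c4, c1))))))) = 1 + 6 = 7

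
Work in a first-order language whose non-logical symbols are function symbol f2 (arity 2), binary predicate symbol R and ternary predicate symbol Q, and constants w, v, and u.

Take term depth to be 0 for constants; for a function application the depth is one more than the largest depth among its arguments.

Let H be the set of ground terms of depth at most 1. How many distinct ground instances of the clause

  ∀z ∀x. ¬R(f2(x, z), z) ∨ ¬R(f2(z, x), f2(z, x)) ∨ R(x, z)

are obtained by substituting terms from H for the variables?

Ground terms of depth ≤ 1:
  Write N_k for the number of ground terms of depth ≤ k. A term of depth ≤ k is either a constant or a function symbol applied to arguments of depth ≤ k−1, so N_k = 3 + N_{k-1}^2.
  N_0 = 3
  N_1 = 3 + 3^2 = 12
So there are 12 ground terms available for substitution.
Each of z, x ranges independently over the available ground terms, and distinct assignments produce distinct instances.
Number of ground instances = 12^2 = 144.

144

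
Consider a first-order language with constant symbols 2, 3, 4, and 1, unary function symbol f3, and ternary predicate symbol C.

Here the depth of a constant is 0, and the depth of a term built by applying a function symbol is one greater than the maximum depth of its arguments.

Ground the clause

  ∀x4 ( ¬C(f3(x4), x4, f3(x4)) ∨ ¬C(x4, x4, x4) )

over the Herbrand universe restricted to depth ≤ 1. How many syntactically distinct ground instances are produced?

Ground terms of depth ≤ 1:
  Count level by level. With function symbols f3/1, the terms of depth ≤ k are the 4 constants together with each function applied to depth-≤(k−1) tuples, so N_k = 4 + N_{k-1}.
  N_0 = 4
  N_1 = 4 + 4 = 8
  Explicitly: 2, 3, 4, 1, f3(2), f3(3), f3(4), f3(1).
So there are 8 ground terms available for substitution.
The variable x4 ranges independently over the available ground terms, and distinct assignments produce distinct instances.
Number of ground instances = 8.

8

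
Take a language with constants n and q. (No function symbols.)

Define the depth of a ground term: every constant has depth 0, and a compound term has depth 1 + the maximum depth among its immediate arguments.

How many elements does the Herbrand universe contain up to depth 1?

2

With no function symbols every ground term is a constant, so there are exactly 2 ground terms at every depth bound.
N_0 = 2
N_1 = 2
Explicitly: n, q.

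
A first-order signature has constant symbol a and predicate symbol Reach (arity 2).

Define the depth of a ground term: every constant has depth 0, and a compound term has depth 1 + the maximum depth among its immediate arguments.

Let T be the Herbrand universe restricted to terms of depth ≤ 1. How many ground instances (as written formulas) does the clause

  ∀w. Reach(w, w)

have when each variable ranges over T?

1

Ground terms of depth ≤ 1:
  With no function symbols every ground term is a constant, so there is exactly 1 ground term at every depth bound.
  N_0 = 1
  N_1 = 1
So there is exactly 1 ground term available for substitution.
The body mentions the single quantified variable w; since ground terms form a free algebra, no two substitutions collapse to the same formula.
Number of ground instances = 1.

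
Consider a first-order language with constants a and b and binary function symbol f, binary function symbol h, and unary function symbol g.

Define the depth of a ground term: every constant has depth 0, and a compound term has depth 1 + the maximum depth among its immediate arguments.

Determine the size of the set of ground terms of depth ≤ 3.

182712

Let N_k = |{terms of depth ≤ k}|. Then N_0 = 2 and N_k = 2 + N_{k-1}^2 + N_{k-1}^2 + N_{k-1} for k ≥ 1 (one summand per function symbol, arity giving the exponent).
N_0 = 2
N_1 = 2 + 2^2 + 2^2 + 2 = 12
N_2 = 2 + 12^2 + 12^2 + 12 = 302
N_3 = 2 + 302^2 + 302^2 + 302 = 182712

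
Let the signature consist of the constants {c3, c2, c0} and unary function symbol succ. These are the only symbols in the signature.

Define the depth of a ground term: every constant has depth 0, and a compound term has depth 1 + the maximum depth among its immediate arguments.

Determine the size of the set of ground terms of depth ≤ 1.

6

Let N_k = |{terms of depth ≤ k}|. Then N_0 = 3 and N_k = 3 + N_{k-1} for k ≥ 1 (one summand per function symbol, arity giving the exponent).
N_0 = 3
N_1 = 3 + 3 = 6
Explicitly: c3, c2, c0, succ(c3), succ(c2), succ(c0).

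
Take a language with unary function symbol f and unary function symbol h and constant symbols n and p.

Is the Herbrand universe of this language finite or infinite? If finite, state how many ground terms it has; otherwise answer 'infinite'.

infinite

The signature has at least one function symbol (f, arity 1) and at least one constant (n).
Iterating f gives infinitely many distinct ground terms: n, f(n), f(f(n)), ...
So the Herbrand universe is infinite.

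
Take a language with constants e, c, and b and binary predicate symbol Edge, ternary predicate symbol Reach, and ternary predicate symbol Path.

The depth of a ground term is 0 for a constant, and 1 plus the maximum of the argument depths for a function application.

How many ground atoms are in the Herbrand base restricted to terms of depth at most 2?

First count ground terms of depth ≤ 2.
With no function symbols every ground term is a constant, so there are exactly 3 ground terms at every depth bound.
N_0 = 3
N_1 = 3
N_2 = 3
So |H| = 3.
For each predicate symbol, the number of ground atoms is |H| raised to its arity; summing:
  Edge: 3^2 = 9;  Reach: 3^3 = 27;  Path: 3^3 = 27
Total ground atoms: 9 + 27 + 27 = 63.

63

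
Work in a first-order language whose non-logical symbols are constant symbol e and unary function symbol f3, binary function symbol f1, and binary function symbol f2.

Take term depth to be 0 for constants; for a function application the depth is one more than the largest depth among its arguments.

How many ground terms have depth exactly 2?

Write N_k for the number of ground terms of depth ≤ k. A term of depth ≤ k is either a constant or a function symbol applied to arguments of depth ≤ k−1, so N_k = 1 + N_{k-1} + N_{k-1}^2 + N_{k-1}^2.
N_0 = 1
N_1 = 1 + 1 + 1^2 + 1^2 = 4
N_2 = 1 + 4 + 4^2 + 4^2 = 37
Terms of depth exactly 2: N_2 − N_1 = 37 − 4 = 33.

33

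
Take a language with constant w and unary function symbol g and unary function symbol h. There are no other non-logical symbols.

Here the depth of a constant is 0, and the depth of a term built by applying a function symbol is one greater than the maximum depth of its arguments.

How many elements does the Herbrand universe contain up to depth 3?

15

Write N_k for the number of ground terms of depth ≤ k. A term of depth ≤ k is either a constant or a function symbol applied to arguments of depth ≤ k−1, so N_k = 1 + N_{k-1} + N_{k-1}.
N_0 = 1
N_1 = 1 + 1 + 1 = 3
N_2 = 1 + 3 + 3 = 7
N_3 = 1 + 7 + 7 = 15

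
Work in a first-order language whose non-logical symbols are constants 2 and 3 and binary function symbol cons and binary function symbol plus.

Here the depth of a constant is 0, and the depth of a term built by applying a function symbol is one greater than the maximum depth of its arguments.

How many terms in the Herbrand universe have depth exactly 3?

81408

Let N_k = |{terms of depth ≤ k}|. Then N_0 = 2 and N_k = 2 + N_{k-1}^2 + N_{k-1}^2 for k ≥ 1 (one summand per function symbol, arity giving the exponent).
N_0 = 2
N_1 = 2 + 2^2 + 2^2 = 10
N_2 = 2 + 10^2 + 10^2 = 202
N_3 = 2 + 202^2 + 202^2 = 81610
Terms of depth exactly 3: N_3 − N_2 = 81610 − 202 = 81408.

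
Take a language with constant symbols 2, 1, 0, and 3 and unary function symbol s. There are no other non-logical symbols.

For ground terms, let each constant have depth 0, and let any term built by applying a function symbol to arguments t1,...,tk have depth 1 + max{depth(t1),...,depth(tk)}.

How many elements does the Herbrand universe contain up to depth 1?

Let N_k count ground terms of depth at most k. Each non-constant term of depth ≤ k is some function symbol applied to depth-≤(k−1) arguments, giving N_k = 4 + N_{k-1}.
N_0 = 4
N_1 = 4 + 4 = 8
Explicitly: 2, 1, 0, 3, s(2), s(1), s(0), s(3).

8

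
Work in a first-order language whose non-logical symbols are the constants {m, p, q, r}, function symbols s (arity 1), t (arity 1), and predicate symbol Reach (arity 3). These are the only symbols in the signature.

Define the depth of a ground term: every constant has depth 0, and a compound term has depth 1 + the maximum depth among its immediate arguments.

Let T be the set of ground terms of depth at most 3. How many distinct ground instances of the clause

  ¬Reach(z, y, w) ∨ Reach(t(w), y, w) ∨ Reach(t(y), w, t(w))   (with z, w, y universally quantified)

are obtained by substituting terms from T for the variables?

216000

Ground terms of depth ≤ 3:
  Count level by level. With function symbols s/1, t/1, the terms of depth ≤ k are the 4 constants together with each function applied to depth-≤(k−1) tuples, so N_k = 4 + N_{k-1} + N_{k-1}.
  N_0 = 4
  N_1 = 4 + 4 + 4 = 12
  N_2 = 4 + 12 + 12 = 28
  N_3 = 4 + 28 + 28 = 60
So there are 60 ground terms available for substitution.
The body mentions every one of the 3 quantified variables; since ground terms form a free algebra, no two substitutions collapse to the same formula.
Number of ground instances = 60^3 = 216000.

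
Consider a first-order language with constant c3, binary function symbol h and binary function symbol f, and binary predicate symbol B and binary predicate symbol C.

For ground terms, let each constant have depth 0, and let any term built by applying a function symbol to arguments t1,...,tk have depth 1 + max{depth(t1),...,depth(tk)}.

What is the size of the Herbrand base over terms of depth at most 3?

1045458

First count ground terms of depth ≤ 3.
Let N_k = |{terms of depth ≤ k}|. Then N_0 = 1 and N_k = 1 + N_{k-1}^2 + N_{k-1}^2 for k ≥ 1 (one summand per function symbol, arity giving the exponent).
N_0 = 1
N_1 = 1 + 1^2 + 1^2 = 3
N_2 = 1 + 3^2 + 3^2 = 19
N_3 = 1 + 19^2 + 19^2 = 723
So |H| = 723.
Each predicate of arity r yields |H|^r ground atoms (one per choice of an r-tuple from H):
  B: 723^2 = 522729;  C: 723^2 = 522729
Total ground atoms: 522729 + 522729 = 1045458.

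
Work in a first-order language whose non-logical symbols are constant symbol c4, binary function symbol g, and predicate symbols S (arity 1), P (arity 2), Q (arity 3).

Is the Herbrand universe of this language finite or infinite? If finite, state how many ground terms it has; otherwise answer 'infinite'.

The signature has at least one function symbol (g, arity 2) and at least one constant (c4).
Iterating g gives infinitely many distinct ground terms: c4, g(c4, c4), g(g(c4, c4), g(c4, c4)), ...
So the Herbrand universe is infinite.

infinite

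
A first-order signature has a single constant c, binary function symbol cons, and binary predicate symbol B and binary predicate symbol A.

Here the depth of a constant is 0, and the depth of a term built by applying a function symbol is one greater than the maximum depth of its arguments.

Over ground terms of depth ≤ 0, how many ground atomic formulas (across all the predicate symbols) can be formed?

2

First count ground terms of depth ≤ 0.
Let N_k = |{terms of depth ≤ k}|. Then N_0 = 1 and N_k = 1 + N_{k-1}^2 for k ≥ 1 (one summand per function symbol, arity giving the exponent).
N_0 = 1
Explicitly: c.
So |H| = 1.
For each predicate symbol, the number of ground atoms is |H| raised to its arity; summing:
  B: 1^2 = 1;  A: 1^2 = 1
Total ground atoms: 1 + 1 = 2.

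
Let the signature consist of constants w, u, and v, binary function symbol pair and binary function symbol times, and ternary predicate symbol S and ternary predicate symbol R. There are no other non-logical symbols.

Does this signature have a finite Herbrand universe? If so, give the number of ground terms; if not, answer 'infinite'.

infinite

The signature has at least one function symbol (pair, arity 2) and at least one constant (w).
Iterating pair gives infinitely many distinct ground terms: w, pair(w, w), pair(pair(w, w), pair(w, w)), ...
So the Herbrand universe is infinite.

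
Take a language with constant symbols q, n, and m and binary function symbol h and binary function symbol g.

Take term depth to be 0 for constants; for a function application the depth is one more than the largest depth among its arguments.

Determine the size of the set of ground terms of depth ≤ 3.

Count level by level. With function symbols h/2, g/2, the terms of depth ≤ k are the 3 constants together with each function applied to depth-≤(k−1) tuples, so N_k = 3 + N_{k-1}^2 + N_{k-1}^2.
N_0 = 3
N_1 = 3 + 3^2 + 3^2 = 21
N_2 = 3 + 21^2 + 21^2 = 885
N_3 = 3 + 885^2 + 885^2 = 1566453

1566453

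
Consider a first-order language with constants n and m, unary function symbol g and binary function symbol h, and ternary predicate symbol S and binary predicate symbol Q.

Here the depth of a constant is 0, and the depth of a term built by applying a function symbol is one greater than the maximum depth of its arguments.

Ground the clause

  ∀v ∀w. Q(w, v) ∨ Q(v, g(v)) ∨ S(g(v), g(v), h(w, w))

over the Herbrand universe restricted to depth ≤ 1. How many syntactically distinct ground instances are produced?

Ground terms of depth ≤ 1:
  Let N_k = |{terms of depth ≤ k}|. Then N_0 = 2 and N_k = 2 + N_{k-1} + N_{k-1}^2 for k ≥ 1 (one summand per function symbol, arity giving the exponent).
  N_0 = 2
  N_1 = 2 + 2 + 2^2 = 8
  Explicitly: n, m, g(n), g(m), h(n, n), h(n, m), h(m, n), h(m, m).
So there are 8 ground terms available for substitution.
There are 2 variables to instantiate (v, w), each occurring in at least one literal, so different choices give different ground instances.
Number of ground instances = 8^2 = 64.

64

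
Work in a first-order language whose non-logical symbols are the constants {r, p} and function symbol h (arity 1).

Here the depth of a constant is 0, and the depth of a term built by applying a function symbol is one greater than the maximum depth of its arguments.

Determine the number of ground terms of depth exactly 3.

2

If N_k denotes the number of depth-≤k ground terms, the 2 constants give N_0 = 2, and each function symbol of arity r contributes N_{k-1}^r new terms at level k: N_k = 2 + N_{k-1}.
N_0 = 2
N_1 = 2 + 2 = 4
N_2 = 2 + 4 = 6
N_3 = 2 + 6 = 8
Terms of depth exactly 3: N_3 − N_2 = 8 − 6 = 2.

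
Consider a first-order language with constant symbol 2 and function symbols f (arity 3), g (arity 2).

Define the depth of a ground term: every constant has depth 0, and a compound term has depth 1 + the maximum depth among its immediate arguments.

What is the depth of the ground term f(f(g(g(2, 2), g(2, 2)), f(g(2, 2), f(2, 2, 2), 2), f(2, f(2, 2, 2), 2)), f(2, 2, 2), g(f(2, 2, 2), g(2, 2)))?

depth(g(2, 2)) = 1 + max(0, 0) = 1
depth(g(g(2, 2), g(2, 2))) = 1 + max(1, 1) = 2
depth(f(2, 2, 2)) = 1 + max(0, 0, 0) = 1
depth(f(g(2, 2), f(2, 2, 2), 2)) = 1 + max(1, 1, 0) = 2
depth(f(2, f(2, 2, 2), 2)) = 1 + max(0, 1, 0) = 2
depth(f(g(g(2, 2), g(2, 2)), f(g(2, 2), f(2, 2, 2), 2), f(2, f(2, 2, 2), 2))) = 1 + max(2, 2, 2) = 3
depth(g(f(2, 2, 2), g(2, 2))) = 1 + max(1, 1) = 2
depth(f(f(g(g(2, 2), g(2, 2)), f(g(2, 2), f(2, 2, 2), 2), f(2, f(2, 2, 2), 2)), f(2, 2, 2), g(f(2, 2, 2), g(2, 2)))) = 1 + max(3, 1, 2) = 4

4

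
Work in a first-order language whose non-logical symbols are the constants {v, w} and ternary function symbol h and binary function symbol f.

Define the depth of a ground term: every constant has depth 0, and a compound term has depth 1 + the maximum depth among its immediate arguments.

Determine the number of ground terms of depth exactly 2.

If N_k denotes the number of depth-≤k ground terms, the 2 constants give N_0 = 2, and each function symbol of arity r contributes N_{k-1}^r new terms at level k: N_k = 2 + N_{k-1}^3 + N_{k-1}^2.
N_0 = 2
N_1 = 2 + 2^3 + 2^2 = 14
N_2 = 2 + 14^3 + 14^2 = 2942
Terms of depth exactly 2: N_2 − N_1 = 2942 − 14 = 2928.

2928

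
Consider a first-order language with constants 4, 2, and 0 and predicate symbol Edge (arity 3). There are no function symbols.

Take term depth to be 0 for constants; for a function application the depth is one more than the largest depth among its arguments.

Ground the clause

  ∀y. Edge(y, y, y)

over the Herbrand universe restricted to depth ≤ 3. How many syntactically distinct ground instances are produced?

Ground terms of depth ≤ 3:
  With no function symbols every ground term is a constant, so there are exactly 3 ground terms at every depth bound.
  N_0 = 3
  N_1 = 3
  N_2 = 3
  N_3 = 3
So there are 3 ground terms available for substitution.
There is 1 variable to instantiate (y),  occurring in at least one literal, so different choices give different ground instances.
Number of ground instances = 3.

3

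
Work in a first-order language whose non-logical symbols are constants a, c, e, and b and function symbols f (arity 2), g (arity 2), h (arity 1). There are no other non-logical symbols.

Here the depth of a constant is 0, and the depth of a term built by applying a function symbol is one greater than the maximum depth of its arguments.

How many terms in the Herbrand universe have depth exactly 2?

Let N_k = |{terms of depth ≤ k}|. Then N_0 = 4 and N_k = 4 + N_{k-1}^2 + N_{k-1}^2 + N_{k-1} for k ≥ 1 (one summand per function symbol, arity giving the exponent).
N_0 = 4
N_1 = 4 + 4^2 + 4^2 + 4 = 40
N_2 = 4 + 40^2 + 40^2 + 40 = 3244
Terms of depth exactly 2: N_2 − N_1 = 3244 − 40 = 3204.

3204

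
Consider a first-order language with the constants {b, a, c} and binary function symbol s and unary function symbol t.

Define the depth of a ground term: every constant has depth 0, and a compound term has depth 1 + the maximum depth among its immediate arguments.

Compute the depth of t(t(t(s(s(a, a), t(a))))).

5

depth(s(a, a)) = 1 + max(0, 0) = 1
depth(t(a)) = 1 + depth(a) = 1 + 0 = 1
depth(s(s(a, a), t(a))) = 1 + max(1, 1) = 2
depth(t(s(s(a, a), t(a)))) = 1 + depth(s(s(a, a), t(a))) = 1 + 2 = 3
depth(t(t(s(s(a, a), t(a))))) = 1 + depth(t(s(s(a, a), t(a)))) = 1 + 3 = 4
depth(t(t(t(s(s(a, a), t(a)))))) = 1 + depth(t(t(s(s(a, a), t(a))))) = 1 + 4 = 5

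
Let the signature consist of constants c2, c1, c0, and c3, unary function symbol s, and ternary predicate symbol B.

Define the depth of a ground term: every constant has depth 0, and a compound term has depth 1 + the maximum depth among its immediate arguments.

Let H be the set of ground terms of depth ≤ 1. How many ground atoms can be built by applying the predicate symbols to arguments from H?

First count ground terms of depth ≤ 1.
Let N_k count ground terms of depth at most k. Each non-constant term of depth ≤ k is some function symbol applied to depth-≤(k−1) arguments, giving N_k = 4 + N_{k-1}.
N_0 = 4
N_1 = 4 + 4 = 8
Explicitly: c2, c1, c0, c3, s(c2), s(c1), s(c0), s(c3).
So |H| = 8.
A ground atom is a predicate applied to a tuple of terms from H, so the count is the sum over predicates of |H|^arity:
  B: 8^3 = 512
Total ground atoms: 512.

512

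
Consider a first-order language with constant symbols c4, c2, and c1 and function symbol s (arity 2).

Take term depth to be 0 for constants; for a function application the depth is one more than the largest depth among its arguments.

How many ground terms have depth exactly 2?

Let N_k = |{terms of depth ≤ k}|. Then N_0 = 3 and N_k = 3 + N_{k-1}^2 for k ≥ 1 (one summand per function symbol, arity giving the exponent).
N_0 = 3
N_1 = 3 + 3^2 = 12
N_2 = 3 + 12^2 = 147
Terms of depth exactly 2: N_2 − N_1 = 147 − 12 = 135.

135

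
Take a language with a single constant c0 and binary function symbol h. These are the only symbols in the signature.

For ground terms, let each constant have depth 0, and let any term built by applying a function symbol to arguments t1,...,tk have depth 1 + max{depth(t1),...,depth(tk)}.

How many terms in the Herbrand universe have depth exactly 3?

Write N_k for the number of ground terms of depth ≤ k. A term of depth ≤ k is either a constant or a function symbol applied to arguments of depth ≤ k−1, so N_k = 1 + N_{k-1}^2.
N_0 = 1
N_1 = 1 + 1^2 = 2
N_2 = 1 + 2^2 = 5
N_3 = 1 + 5^2 = 26
Terms of depth exactly 3: N_3 − N_2 = 26 − 5 = 21.

21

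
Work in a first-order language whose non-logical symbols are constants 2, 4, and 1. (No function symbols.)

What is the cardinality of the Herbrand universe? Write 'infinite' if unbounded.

There are no function symbols, so every ground term is one of the 3 constants.
The Herbrand universe is {2, 4, 1}, which is finite with 3 elements.

3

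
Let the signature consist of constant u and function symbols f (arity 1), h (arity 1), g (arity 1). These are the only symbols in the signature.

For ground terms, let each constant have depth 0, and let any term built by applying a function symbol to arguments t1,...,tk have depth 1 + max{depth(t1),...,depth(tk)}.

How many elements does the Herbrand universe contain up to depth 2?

If N_k denotes the number of depth-≤k ground terms, the 1 constant gives N_0 = 1, and each function symbol of arity r contributes N_{k-1}^r new terms at level k: N_k = 1 + N_{k-1} + N_{k-1} + N_{k-1}.
N_0 = 1
N_1 = 1 + 1 + 1 + 1 = 4
N_2 = 1 + 4 + 4 + 4 = 13

13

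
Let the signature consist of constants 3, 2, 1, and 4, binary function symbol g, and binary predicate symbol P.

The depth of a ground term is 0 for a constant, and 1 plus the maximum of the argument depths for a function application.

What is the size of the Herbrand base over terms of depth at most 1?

400

First count ground terms of depth ≤ 1.
Count level by level. With function symbols g/2, the terms of depth ≤ k are the 4 constants together with each function applied to depth-≤(k−1) tuples, so N_k = 4 + N_{k-1}^2.
N_0 = 4
N_1 = 4 + 4^2 = 20
So |H| = 20.
Each predicate of arity r yields |H|^r ground atoms (one per choice of an r-tuple from H):
  P: 20^2 = 400
Total ground atoms: 400.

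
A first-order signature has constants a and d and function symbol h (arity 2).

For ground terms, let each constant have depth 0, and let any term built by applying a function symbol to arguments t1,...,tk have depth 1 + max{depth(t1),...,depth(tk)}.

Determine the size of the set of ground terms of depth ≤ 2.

If N_k denotes the number of depth-≤k ground terms, the 2 constants give N_0 = 2, and each function symbol of arity r contributes N_{k-1}^r new terms at level k: N_k = 2 + N_{k-1}^2.
N_0 = 2
N_1 = 2 + 2^2 = 6
N_2 = 2 + 6^2 = 38

38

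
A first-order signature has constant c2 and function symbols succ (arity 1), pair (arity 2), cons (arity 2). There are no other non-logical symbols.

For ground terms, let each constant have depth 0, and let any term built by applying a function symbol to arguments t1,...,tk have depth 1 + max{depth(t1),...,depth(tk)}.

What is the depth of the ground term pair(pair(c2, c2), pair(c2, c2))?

2

depth(pair(c2, c2)) = 1 + max(0, 0) = 1
depth(pair(pair(c2, c2), pair(c2, c2))) = 1 + max(1, 1) = 2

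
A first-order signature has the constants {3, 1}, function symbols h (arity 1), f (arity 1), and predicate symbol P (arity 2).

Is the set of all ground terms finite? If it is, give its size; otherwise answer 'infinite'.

The signature has at least one function symbol (h, arity 1) and at least one constant (3).
Iterating h gives infinitely many distinct ground terms: 3, h(3), h(h(3)), ...
So the Herbrand universe is infinite.

infinite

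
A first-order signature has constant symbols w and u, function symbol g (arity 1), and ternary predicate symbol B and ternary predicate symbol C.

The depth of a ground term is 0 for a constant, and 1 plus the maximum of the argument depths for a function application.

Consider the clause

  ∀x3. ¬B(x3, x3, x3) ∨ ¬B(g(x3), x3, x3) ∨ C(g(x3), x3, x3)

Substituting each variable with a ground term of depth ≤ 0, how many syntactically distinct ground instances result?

2

Ground terms of depth ≤ 0:
  Count level by level. With function symbols g/1, the terms of depth ≤ k are the 2 constants together with each function applied to depth-≤(k−1) tuples, so N_k = 2 + N_{k-1}.
  N_0 = 2
  Explicitly: w, u.
So there are 2 ground terms available for substitution.
The variable x3 ranges independently over the available ground terms, and distinct assignments produce distinct instances.
Number of ground instances = 2.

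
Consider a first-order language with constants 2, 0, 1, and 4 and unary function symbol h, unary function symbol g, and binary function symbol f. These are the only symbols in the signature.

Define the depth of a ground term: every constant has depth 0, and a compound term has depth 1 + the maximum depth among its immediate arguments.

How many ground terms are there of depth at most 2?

844

Write N_k for the number of ground terms of depth ≤ k. A term of depth ≤ k is either a constant or a function symbol applied to arguments of depth ≤ k−1, so N_k = 4 + N_{k-1} + N_{k-1} + N_{k-1}^2.
N_0 = 4
N_1 = 4 + 4 + 4 + 4^2 = 28
N_2 = 4 + 28 + 28 + 28^2 = 844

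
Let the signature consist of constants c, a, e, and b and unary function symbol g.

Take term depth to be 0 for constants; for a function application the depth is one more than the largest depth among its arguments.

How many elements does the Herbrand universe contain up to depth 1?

Write N_k for the number of ground terms of depth ≤ k. A term of depth ≤ k is either a constant or a function symbol applied to arguments of depth ≤ k−1, so N_k = 4 + N_{k-1}.
N_0 = 4
N_1 = 4 + 4 = 8

8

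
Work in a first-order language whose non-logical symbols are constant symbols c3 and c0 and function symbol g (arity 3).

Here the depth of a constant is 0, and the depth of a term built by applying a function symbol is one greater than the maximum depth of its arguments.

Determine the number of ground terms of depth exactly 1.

8

If N_k denotes the number of depth-≤k ground terms, the 2 constants give N_0 = 2, and each function symbol of arity r contributes N_{k-1}^r new terms at level k: N_k = 2 + N_{k-1}^3.
N_0 = 2
N_1 = 2 + 2^3 = 10
Terms of depth exactly 1: N_1 − N_0 = 10 − 2 = 8.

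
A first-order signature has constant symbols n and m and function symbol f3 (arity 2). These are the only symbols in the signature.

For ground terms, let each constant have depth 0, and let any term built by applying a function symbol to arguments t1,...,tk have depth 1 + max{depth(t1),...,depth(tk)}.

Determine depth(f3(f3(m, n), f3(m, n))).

2

depth(f3(m, n)) = 1 + max(0, 0) = 1
depth(f3(f3(m, n), f3(m, n))) = 1 + max(1, 1) = 2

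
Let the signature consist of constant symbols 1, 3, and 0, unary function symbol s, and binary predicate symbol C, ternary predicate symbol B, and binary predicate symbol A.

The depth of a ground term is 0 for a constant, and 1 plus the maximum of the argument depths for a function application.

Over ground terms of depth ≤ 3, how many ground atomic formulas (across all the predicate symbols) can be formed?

First count ground terms of depth ≤ 3.
If N_k denotes the number of depth-≤k ground terms, the 3 constants give N_0 = 3, and each function symbol of arity r contributes N_{k-1}^r new terms at level k: N_k = 3 + N_{k-1}.
N_0 = 3
N_1 = 3 + 3 = 6
N_2 = 3 + 6 = 9
N_3 = 3 + 9 = 12
Explicitly: 1, 3, 0, s(1), s(3), s(0), s(s(1)), s(s(3)), s(s(0)), s(s(s(1))), s(s(s(3))), s(s(s(0))).
So |H| = 12.
A ground atom is a predicate applied to a tuple of terms from H, so the count is the sum over predicates of |H|^arity:
  C: 12^2 = 144;  B: 12^3 = 1728;  A: 12^2 = 144
Total ground atoms: 144 + 1728 + 144 = 2016.

2016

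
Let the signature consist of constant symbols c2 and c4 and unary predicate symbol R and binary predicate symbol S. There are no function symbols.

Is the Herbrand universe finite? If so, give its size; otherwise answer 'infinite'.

There are no function symbols, so every ground term is one of the 2 constants.
The Herbrand universe is {c2, c4}, which is finite with 2 elements.

2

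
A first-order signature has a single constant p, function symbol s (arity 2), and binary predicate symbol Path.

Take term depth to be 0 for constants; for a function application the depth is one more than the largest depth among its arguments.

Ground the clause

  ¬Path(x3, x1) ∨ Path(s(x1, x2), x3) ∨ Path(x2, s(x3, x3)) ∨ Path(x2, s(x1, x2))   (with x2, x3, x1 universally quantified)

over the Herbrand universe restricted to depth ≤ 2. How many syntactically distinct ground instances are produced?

Ground terms of depth ≤ 2:
  Count level by level. With function symbols s/2, the terms of depth ≤ k are the 1 constant together with each function applied to depth-≤(k−1) tuples, so N_k = 1 + N_{k-1}^2.
  N_0 = 1
  N_1 = 1 + 1^2 = 2
  N_2 = 1 + 2^2 = 5
  Explicitly: p, s(p, p), s(p, s(p, p)), s(s(p, p), p), s(s(p, p), s(p, p)).
So there are 5 ground terms available for substitution.
Each of x2, x3, x1 ranges independently over the available ground terms, and distinct assignments produce distinct instances.
Number of ground instances = 5^3 = 125.

125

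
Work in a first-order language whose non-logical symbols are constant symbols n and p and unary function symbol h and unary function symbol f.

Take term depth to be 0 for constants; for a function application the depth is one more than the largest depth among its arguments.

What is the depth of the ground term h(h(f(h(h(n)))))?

depth(h(n)) = 1 + depth(n) = 1 + 0 = 1
depth(h(h(n))) = 1 + depth(h(n)) = 1 + 1 = 2
depth(f(h(h(n)))) = 1 + depth(h(h(n))) = 1 + 2 = 3
depth(h(f(h(h(n))))) = 1 + depth(f(h(h(n)))) = 1 + 3 = 4
depth(h(h(f(h(h(n)))))) = 1 + depth(h(f(h(h(n))))) = 1 + 4 = 5

5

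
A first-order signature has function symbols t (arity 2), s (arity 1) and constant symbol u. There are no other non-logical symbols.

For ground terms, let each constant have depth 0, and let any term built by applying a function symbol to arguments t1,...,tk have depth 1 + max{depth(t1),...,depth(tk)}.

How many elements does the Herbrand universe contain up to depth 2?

If N_k denotes the number of depth-≤k ground terms, the 1 constant gives N_0 = 1, and each function symbol of arity r contributes N_{k-1}^r new terms at level k: N_k = 1 + N_{k-1}^2 + N_{k-1}.
N_0 = 1
N_1 = 1 + 1^2 + 1 = 3
N_2 = 1 + 3^2 + 3 = 13

13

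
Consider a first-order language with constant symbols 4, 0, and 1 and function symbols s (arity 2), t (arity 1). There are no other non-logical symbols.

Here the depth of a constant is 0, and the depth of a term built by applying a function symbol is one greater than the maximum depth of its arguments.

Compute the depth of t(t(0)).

2

depth(t(0)) = 1 + depth(0) = 1 + 0 = 1
depth(t(t(0))) = 1 + depth(t(0)) = 1 + 1 = 2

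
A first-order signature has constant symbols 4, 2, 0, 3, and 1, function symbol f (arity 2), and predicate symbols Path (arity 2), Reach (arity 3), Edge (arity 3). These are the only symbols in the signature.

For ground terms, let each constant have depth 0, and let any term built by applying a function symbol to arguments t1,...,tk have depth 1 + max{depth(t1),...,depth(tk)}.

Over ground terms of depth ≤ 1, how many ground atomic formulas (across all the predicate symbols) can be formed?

54900

First count ground terms of depth ≤ 1.
Let N_k = |{terms of depth ≤ k}|. Then N_0 = 5 and N_k = 5 + N_{k-1}^2 for k ≥ 1 (one summand per function symbol, arity giving the exponent).
N_0 = 5
N_1 = 5 + 5^2 = 30
So |H| = 30.
For each predicate symbol, the number of ground atoms is |H| raised to its arity; summing:
  Path: 30^2 = 900;  Reach: 30^3 = 27000;  Edge: 30^3 = 27000
Total ground atoms: 900 + 27000 + 27000 = 54900.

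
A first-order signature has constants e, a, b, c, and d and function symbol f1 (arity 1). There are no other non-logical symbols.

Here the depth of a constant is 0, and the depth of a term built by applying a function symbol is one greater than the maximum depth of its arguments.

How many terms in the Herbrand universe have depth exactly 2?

Count level by level. With function symbols f1/1, the terms of depth ≤ k are the 5 constants together with each function applied to depth-≤(k−1) tuples, so N_k = 5 + N_{k-1}.
N_0 = 5
N_1 = 5 + 5 = 10
N_2 = 5 + 10 = 15
Terms of depth exactly 2: N_2 − N_1 = 15 − 10 = 5.

5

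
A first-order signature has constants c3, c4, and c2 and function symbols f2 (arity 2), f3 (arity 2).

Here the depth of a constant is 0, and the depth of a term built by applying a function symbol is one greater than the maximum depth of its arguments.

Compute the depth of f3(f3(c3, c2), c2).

depth(f3(c3, c2)) = 1 + max(0, 0) = 1
depth(f3(f3(c3, c2), c2)) = 1 + max(1, 0) = 2

2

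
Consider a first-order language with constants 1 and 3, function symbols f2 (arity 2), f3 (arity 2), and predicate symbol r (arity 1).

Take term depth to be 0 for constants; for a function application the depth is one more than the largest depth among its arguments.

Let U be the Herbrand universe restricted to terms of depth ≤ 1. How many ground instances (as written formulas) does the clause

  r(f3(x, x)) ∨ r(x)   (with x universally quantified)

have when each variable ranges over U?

Ground terms of depth ≤ 1:
  Write N_k for the number of ground terms of depth ≤ k. A term of depth ≤ k is either a constant or a function symbol applied to arguments of depth ≤ k−1, so N_k = 2 + N_{k-1}^2 + N_{k-1}^2.
  N_0 = 2
  N_1 = 2 + 2^2 + 2^2 = 10
  Explicitly: 1, 3, f2(1, 1), f2(1, 3), f2(3, 1), f2(3, 3), f3(1, 1), f3(1, 3), f3(3, 1), f3(3, 3).
So there are 10 ground terms available for substitution.
The variable x ranges independently over the available ground terms, and distinct assignments produce distinct instances.
Number of ground instances = 10.

10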